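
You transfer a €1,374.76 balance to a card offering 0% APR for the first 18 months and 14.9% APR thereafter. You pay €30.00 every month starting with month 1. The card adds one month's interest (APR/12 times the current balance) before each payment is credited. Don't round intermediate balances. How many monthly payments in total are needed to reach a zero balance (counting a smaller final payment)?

53 payments

Promo months 1–18 at r₀ = 0%/12 = 0; months 19+ at r₁ = 14.9%/12 = 0.0124167.
After month 18 (no interest yet): B = €1,374.76 − 18·€30.00 = €834.76.
Then at r₁ with €30.00/mo: n₂ = −ln(1 − r₁·B/P)/ln(1+r₁) ≈ 34.35 → 35 more payments.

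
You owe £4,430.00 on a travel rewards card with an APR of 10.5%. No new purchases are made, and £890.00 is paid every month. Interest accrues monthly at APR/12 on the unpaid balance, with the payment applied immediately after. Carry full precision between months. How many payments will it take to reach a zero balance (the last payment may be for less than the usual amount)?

Monthly rate r = 10.5%/12 = 0.875% = 0.00875.
Recurrence: B ← B·(1+r) − £890.00.
Month 1: interest £38.76; balance after payment £3,578.76.
Month 2: interest £31.31; balance after payment £2,720.08.
Month 3: interest £23.80; balance after payment £1,853.88.
Month 4: interest £16.22; balance after payment £980.10.
Month 5: interest £8.58; balance after payment £98.67.
Month 6: interest £0.86; balance after payment £0.00.

6 months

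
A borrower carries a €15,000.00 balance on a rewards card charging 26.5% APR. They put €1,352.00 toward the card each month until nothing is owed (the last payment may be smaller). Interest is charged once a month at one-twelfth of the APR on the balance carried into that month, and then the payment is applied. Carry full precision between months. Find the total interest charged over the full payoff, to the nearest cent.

€2,397.46

Monthly rate r = 26.5%/12 = 2.20833% = 0.0220833.
Payoff takes n = ⌈−ln(1 − rB₀/P)/ln(1+r)⌉ = ⌈12.867⌉ = 13 payments; the last is €1,173.46.
Total paid = 12·€1,352.00 + €1,173.46 = €17,397.46.
Total interest = total paid − principal = €17,397.46 − €15,000.00 = €2,397.46.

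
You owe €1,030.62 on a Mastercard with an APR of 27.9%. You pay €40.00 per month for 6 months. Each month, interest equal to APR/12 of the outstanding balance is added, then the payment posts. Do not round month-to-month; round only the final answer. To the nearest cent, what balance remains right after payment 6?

€928.62

Monthly rate r = 27.9%/12 = 2.325% = 0.02325.
Each month: B ← B·(1+r) − €40.00.
Month 1: interest €23.96; balance after payment €1,014.58.
Month 2: interest €23.59; balance after payment €998.17.
Month 3: interest €23.21; balance after payment €981.38.
Month 4: interest €22.82; balance after payment €964.20.
Month 5: interest €22.42; balance after payment €946.61.
Month 6: interest €22.01; balance after payment €928.62.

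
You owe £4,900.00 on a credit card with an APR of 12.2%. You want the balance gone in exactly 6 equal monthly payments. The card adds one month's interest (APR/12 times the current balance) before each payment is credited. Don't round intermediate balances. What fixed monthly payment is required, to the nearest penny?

Monthly rate r = 12.2%/12 = 1.01667% = 0.0101667.
Level-payment amortization: P = B₀·r / (1 − (1+r)^(−n)) = 4900.00·0.0101667 / (1 − 1.01017^(−6)).
Denominator 1 − (1+r)^(−6) = 0.0588869443.
P = 49.8167 / 0.0588869443 ≈ 845.97.

£845.97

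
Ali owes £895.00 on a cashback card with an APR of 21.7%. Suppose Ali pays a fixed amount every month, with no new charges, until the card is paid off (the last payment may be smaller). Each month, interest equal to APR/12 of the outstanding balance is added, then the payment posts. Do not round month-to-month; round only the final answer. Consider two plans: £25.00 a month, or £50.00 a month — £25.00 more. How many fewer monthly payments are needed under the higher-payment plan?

37 fewer payments

Monthly rate r = 21.7%/12 = 1.80833% = 0.0180833.
At £25.00/mo: n = ⌈−ln(1 − rB₀/P)/ln(1+r)⌉ = 59 payments (last £4.09); total interest = total paid − £895.00 = £559.09.
At £50.00/mo: 22 payments (last £41.21); total interest £196.21.
Payments saved = 59 − 22 = 37.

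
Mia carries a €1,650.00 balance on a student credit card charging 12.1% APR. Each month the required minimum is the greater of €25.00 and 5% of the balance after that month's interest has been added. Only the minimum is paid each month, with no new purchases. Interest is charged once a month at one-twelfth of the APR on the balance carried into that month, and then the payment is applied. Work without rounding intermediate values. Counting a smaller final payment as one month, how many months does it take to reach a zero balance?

52 months

Monthly rate r = 12.1%/12 = 1.00833% = 0.0100833.
While 5% of the post-interest balance exceeds €25.00, each month B ← (B·(1+r))·(1 − 0.05), i.e. B shrinks by the factor (1+r)·0.95 = 0.95958.
This holds for months 1–30. Entering month 31 the balance is €478.53; 5% of the post-interest balance is now below €25.00, so the flat €25.00 minimum applies from here.
From month 31 a fixed €25.00 at rate r clears €478.53 in 22 more payments. Total: 30 + 22 = 52 months.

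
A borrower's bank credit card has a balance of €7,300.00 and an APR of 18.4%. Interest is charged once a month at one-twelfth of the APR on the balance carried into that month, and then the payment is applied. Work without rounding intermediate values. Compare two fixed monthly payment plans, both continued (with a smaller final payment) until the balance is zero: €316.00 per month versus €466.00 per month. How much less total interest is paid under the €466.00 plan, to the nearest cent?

Monthly rate r = 18.4%/12 = 1.53333% = 0.0153333.
At €316.00/mo: n = ⌈−ln(1 − rB₀/P)/ln(1+r)⌉ = 29 payments (last €233.47); total interest = total paid − €7,300.00 = €1,781.47.
At €466.00/mo: 19 payments (last €24.52); total interest €1,112.52.
Interest saved = €1,781.47 − €1,112.52 = €668.95.

€668.95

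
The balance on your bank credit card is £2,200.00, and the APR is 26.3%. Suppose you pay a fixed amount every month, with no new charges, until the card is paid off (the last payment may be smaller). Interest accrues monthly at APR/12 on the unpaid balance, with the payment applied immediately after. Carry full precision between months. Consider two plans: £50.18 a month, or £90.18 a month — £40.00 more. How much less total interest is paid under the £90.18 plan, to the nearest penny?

£4,319.29

Monthly rate r = 26.3%/12 = 2.19167% = 0.0219167.
At £50.18/mo: n = ⌈−ln(1 − rB₀/P)/ln(1+r)⌉ = 150 payments (last £24.81); total interest = total paid − £2,200.00 = £5,301.63.
At £90.18/mo: 36 payments (last £26.04); total interest £982.34.
Interest saved = £5,301.63 − £982.34 = £4,319.29.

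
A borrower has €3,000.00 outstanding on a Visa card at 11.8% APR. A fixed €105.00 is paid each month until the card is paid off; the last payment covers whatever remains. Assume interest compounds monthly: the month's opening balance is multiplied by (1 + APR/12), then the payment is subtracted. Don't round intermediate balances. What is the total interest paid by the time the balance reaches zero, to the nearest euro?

Monthly rate r = 11.8%/12 = 0.983333% = 0.00983333.
Payoff takes n = ⌈−ln(1 − rB₀/P)/ln(1+r)⌉ = ⌈33.706⌉ = 34 payments; the last is €74.28.
Total paid = 33·€105.00 + €74.28 = €3,539.28.
Total interest = total paid − principal = €3,539.28 − €3,000.00 = €539.28.

€539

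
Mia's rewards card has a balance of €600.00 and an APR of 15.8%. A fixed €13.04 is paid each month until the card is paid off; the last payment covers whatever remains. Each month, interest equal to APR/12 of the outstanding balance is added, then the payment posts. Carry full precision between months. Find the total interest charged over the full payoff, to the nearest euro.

€328

Monthly rate r = 15.8%/12 = 1.31667% = 0.0131667.
Payoff takes n = ⌈−ln(1 − rB₀/P)/ln(1+r)⌉ = ⌈71.171⌉ = 72 payments; the last is €2.24.
Total paid = 71·€13.04 + €2.24 = €928.08.
Total interest = total paid − principal = €928.08 − €600.00 = €328.08.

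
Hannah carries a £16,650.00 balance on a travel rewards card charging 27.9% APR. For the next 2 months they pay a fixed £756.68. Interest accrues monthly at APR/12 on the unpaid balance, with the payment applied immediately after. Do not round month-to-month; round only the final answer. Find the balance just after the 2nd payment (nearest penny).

£15,902.27

Monthly rate r = 27.9%/12 = 2.325% = 0.02325.
Each month: B ← B·(1+r) − £756.68.
Month 1: interest £387.11; balance after payment £16,280.43.
Month 2: interest £378.52; balance after payment £15,902.27.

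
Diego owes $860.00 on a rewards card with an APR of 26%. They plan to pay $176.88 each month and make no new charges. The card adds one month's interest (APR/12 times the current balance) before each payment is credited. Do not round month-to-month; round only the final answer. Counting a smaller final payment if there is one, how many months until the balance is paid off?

Monthly rate r = 26%/12 = 2.16667% = 0.0216667.
Recurrence: B ← B·(1+r) − $176.88.
Month 1: interest $18.63; balance after payment $701.75.
Month 2: interest $15.20; balance after payment $540.08.
Month 3: interest $11.70; balance after payment $374.90.
Month 4: interest $8.12; balance after payment $206.14.
Month 5: interest $4.47; balance after payment $33.73.
Month 6: interest $0.73; balance after payment $0.00.

6 payments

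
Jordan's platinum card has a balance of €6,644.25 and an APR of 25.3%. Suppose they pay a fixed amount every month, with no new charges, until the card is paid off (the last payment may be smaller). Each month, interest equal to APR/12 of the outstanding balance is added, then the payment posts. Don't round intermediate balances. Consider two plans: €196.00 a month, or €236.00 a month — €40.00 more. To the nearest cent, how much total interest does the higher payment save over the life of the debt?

€1,598.32

Monthly rate r = 25.3%/12 = 2.10833% = 0.0210833.
At €196.00/mo: n = ⌈−ln(1 − rB₀/P)/ln(1+r)⌉ = 61 payments (last €22.71); total interest = total paid − €6,644.25 = €5,138.46.
At €236.00/mo: 44 payments (last €36.39); total interest €3,540.14.
Interest saved = €5,138.46 − €3,540.14 = €1,598.32.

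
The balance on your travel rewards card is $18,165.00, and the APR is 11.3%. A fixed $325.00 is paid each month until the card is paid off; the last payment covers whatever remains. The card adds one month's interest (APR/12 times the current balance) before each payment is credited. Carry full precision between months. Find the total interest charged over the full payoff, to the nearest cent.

Monthly rate r = 11.3%/12 = 0.941667% = 0.00941667.
Payoff takes n = ⌈−ln(1 − rB₀/P)/ln(1+r)⌉ = ⌈79.724⌉ = 80 payments; the last is $235.60.
Total paid = 79·$325.00 + $235.60 = $25,910.60.
Total interest = total paid − principal = $25,910.60 − $18,165.00 = $7,745.60.

$7,745.60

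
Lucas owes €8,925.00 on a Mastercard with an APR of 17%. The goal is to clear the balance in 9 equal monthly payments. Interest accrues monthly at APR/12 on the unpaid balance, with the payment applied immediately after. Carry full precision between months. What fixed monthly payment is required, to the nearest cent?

Monthly rate r = 17%/12 = 1.41667% = 0.0141667.
Level-payment amortization: P = B₀·r / (1 − (1+r)^(−n)) = 8925.00·0.0141667 / (1 − 1.01417^(−9)).
Denominator 1 − (1+r)^(−9) = 0.118918646.
P = 126.438 / 0.118918646 ≈ 1063.23.

€1,063.23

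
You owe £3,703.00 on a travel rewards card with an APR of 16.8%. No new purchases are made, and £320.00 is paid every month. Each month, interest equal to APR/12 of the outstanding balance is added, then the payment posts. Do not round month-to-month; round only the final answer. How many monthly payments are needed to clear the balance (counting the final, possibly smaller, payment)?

Monthly rate r = 16.8%/12 = 1.4% = 0.014.
Recurrence: B ← B·(1+r) − £320.00.
Month 1: interest £51.84; balance after payment £3,434.84.
Month 2: interest £48.09; balance after payment £3,162.93.
Closed form: n = −ln(1 − rB₀/P)/ln(1+r) = −ln(0.83799)/ln(1.014) ≈ 12.713, so the balance reaches zero during payment 13.

13 months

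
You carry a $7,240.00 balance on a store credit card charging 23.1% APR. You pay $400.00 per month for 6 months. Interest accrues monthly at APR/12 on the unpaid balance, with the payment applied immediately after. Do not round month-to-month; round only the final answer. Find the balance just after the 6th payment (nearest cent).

Monthly rate r = 23.1%/12 = 1.925% = 0.01925.
Each month: B ← B·(1+r) − $400.00.
Month 1: interest $139.37; balance after payment $6,979.37.
Month 2: interest $134.35; balance after payment $6,713.72.
Month 3: interest $129.24; balance after payment $6,442.96.
Month 4: interest $124.03; balance after payment $6,166.99.
Month 5: interest $118.71; balance after payment $5,885.70.
Month 6: interest $113.30; balance after payment $5,599.00.

$5,599.00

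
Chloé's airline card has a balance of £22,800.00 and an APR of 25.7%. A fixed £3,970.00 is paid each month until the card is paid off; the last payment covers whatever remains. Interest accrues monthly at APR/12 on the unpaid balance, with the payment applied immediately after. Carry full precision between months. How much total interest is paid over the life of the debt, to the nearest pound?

£1,795

Monthly rate r = 25.7%/12 = 2.14167% = 0.0214167.
Payoff takes n = ⌈−ln(1 − rB₀/P)/ln(1+r)⌉ = ⌈6.194⌉ = 7 payments; the last is £775.10.
Total paid = 6·£3,970.00 + £775.10 = £24,595.10.
Total interest = total paid − principal = £24,595.10 − £22,800.00 = £1,795.10.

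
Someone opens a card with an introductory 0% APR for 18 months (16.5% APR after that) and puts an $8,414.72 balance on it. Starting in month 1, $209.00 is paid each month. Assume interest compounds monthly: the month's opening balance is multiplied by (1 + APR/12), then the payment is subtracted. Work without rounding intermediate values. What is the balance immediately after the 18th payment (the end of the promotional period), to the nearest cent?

$4,652.72

Promo months 1–18 at r₀ = 0%/12 = 0; months 19+ at r₁ = 16.5%/12 = 0.01375.
After month 18 (no interest yet): B = $8,414.72 − 18·$209.00 = $4,652.72.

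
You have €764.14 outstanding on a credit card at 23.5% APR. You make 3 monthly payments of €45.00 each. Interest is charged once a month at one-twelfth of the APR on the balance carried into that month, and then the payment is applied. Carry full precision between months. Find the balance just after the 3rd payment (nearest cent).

Monthly rate r = 23.5%/12 = 1.95833% = 0.0195833.
Each month: B ← B·(1+r) − €45.00.
Month 1: interest €14.96; balance after payment €734.10.
Month 2: interest €14.38; balance after payment €703.48.
Month 3: interest €13.78; balance after payment €672.26.

€672.26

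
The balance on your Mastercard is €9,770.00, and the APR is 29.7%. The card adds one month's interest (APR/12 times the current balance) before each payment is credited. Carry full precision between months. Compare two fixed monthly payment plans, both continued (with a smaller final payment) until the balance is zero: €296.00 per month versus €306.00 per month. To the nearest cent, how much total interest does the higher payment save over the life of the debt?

€1,009.71

Monthly rate r = 29.7%/12 = 2.475% = 0.02475.
At €296.00/mo: n = ⌈−ln(1 − rB₀/P)/ln(1+r)⌉ = 70 payments (last €132.35); total interest = total paid − €9,770.00 = €10,786.35.
At €306.00/mo: 64 payments (last €268.64); total interest €9,776.64.
Interest saved = €10,786.35 − €9,776.64 = €1,009.71.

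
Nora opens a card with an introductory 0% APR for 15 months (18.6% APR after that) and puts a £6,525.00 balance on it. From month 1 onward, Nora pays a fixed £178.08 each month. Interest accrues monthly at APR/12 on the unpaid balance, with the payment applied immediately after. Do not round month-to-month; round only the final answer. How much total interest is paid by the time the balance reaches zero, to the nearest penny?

Promo months 1–15 at r₀ = 0%/12 = 0; months 16+ at r₁ = 18.6%/12 = 0.0155.
After month 15 (no interest yet): B = £6,525.00 − 15·£178.08 = £3,853.80.
Then at r₁ with £178.08/mo: n₂ = −ln(1 − r₁·B/P)/ln(1+r₁) ≈ 26.57 → 27 more payments.
Total paid = 41·£178.08 + £101.19 = £7,402.47; interest = £7,402.47 − £6,525.00 = £877.47.

£877.47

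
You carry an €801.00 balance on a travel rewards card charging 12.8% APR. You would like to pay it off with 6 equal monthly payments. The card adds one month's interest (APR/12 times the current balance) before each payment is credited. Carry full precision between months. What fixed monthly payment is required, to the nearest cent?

Monthly rate r = 12.8%/12 = 1.06667% = 0.0106667.
Level-payment amortization: P = B₀·r / (1 − (1+r)^(−n)) = 801.00·0.0106667 / (1 − 1.01067^(−6)).
Denominator 1 − (1+r)^(−6) = 0.0616770329.
P = 8.544 / 0.0616770329 ≈ 138.53.

€138.53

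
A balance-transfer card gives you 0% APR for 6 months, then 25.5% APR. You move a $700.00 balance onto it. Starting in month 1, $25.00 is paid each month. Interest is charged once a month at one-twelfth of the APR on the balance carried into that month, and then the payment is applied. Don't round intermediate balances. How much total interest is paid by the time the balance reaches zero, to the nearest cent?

$199.24

Promo months 1–6 at r₀ = 0%/12 = 0; months 7+ at r₁ = 25.5%/12 = 0.02125.
After month 6 (no interest yet): B = $700.00 − 6·$25.00 = $550.00.
Then at r₁ with $25.00/mo: n₂ = −ln(1 − r₁·B/P)/ln(1+r₁) ≈ 29.97 → 30 more payments.
Total paid = 35·$25.00 + $24.24 = $899.24; interest = $899.24 − $700.00 = $199.24.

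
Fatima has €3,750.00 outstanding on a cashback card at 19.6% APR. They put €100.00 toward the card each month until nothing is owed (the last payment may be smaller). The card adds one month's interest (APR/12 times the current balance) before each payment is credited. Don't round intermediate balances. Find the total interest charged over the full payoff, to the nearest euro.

Monthly rate r = 19.6%/12 = 1.63333% = 0.0163333.
Payoff takes n = ⌈−ln(1 − rB₀/P)/ln(1+r)⌉ = ⌈58.516⌉ = 59 payments; the last is €51.80.
Total paid = 58·€100.00 + €51.80 = €5,851.80.
Total interest = total paid − principal = €5,851.80 − €3,750.00 = €2,101.80.

€2,102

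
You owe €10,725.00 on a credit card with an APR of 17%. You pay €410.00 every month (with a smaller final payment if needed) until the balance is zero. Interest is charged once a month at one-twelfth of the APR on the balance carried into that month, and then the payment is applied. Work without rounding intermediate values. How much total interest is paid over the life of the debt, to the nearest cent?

Monthly rate r = 17%/12 = 1.41667% = 0.0141667.
Payoff takes n = ⌈−ln(1 − rB₀/P)/ln(1+r)⌉ = ⌈32.910⌉ = 33 payments; the last is €373.39.
Total paid = 32·€410.00 + €373.39 = €13,493.39.
Total interest = total paid − principal = €13,493.39 − €10,725.00 = €2,768.39.

€2,768.39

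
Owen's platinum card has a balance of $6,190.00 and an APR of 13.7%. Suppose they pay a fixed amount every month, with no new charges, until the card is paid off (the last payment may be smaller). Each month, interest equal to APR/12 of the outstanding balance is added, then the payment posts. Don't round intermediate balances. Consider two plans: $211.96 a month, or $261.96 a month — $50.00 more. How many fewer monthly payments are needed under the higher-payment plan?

8 fewer payments

Monthly rate r = 13.7%/12 = 1.14167% = 0.0114167.
At $211.96/mo: n = ⌈−ln(1 − rB₀/P)/ln(1+r)⌉ = 36 payments (last $154.42); total interest = total paid − $6,190.00 = $1,383.02.
At $261.96/mo: 28 payments (last $182.46); total interest $1,065.38.
Payments saved = 36 − 28 = 8.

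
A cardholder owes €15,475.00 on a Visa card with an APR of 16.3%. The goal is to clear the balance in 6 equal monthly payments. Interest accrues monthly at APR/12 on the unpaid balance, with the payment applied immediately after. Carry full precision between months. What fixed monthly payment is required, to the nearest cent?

Monthly rate r = 16.3%/12 = 1.35833% = 0.0135833.
Level-payment amortization: P = B₀·r / (1 − (1+r)^(−n)) = 15475.00·0.0135833 / (1 − 1.01358^(−6)).
Denominator 1 − (1+r)^(−6) = 0.0777615267.
P = 210.202 / 0.0777615267 ≈ 2703.16.

€2,703.16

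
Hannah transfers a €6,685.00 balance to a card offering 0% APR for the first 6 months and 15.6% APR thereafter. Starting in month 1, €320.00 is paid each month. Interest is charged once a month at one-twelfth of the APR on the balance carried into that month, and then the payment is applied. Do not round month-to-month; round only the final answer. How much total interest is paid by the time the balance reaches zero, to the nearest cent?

€565.77

Promo months 1–6 at r₀ = 0%/12 = 0; months 7+ at r₁ = 15.6%/12 = 0.013.
After month 6 (no interest yet): B = €6,685.00 − 6·€320.00 = €4,765.00.
Then at r₁ with €320.00/mo: n₂ = −ln(1 − r₁·B/P)/ln(1+r₁) ≈ 16.66 → 17 more payments.
Total paid = 22·€320.00 + €210.77 = €7,250.77; interest = €7,250.77 − €6,685.00 = €565.77.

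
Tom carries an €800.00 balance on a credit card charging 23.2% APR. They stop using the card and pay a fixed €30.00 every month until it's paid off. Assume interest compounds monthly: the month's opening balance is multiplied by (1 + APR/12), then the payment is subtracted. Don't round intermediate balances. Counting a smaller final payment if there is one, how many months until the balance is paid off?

38 payments

Monthly rate r = 23.2%/12 = 1.93333% = 0.0193333.
Recurrence: B ← B·(1+r) − €30.00.
Month 1: interest €15.47; balance after payment €785.47.
Month 2: interest €15.19; balance after payment €770.65.
Closed form: n = −ln(1 − rB₀/P)/ln(1+r) = −ln(0.48444)/ln(1.01933) ≈ 37.848, so the balance reaches zero during payment 38.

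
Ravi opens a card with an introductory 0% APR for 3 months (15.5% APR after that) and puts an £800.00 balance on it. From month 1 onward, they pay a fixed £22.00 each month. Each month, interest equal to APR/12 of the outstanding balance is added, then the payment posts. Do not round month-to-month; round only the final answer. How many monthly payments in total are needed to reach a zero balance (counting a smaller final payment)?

Promo months 1–3 at r₀ = 0%/12 = 0; months 4+ at r₁ = 15.5%/12 = 0.0129167.
After month 3 (no interest yet): B = £800.00 − 3·£22.00 = £734.00.
Then at r₁ with £22.00/mo: n₂ = −ln(1 − r₁·B/P)/ln(1+r₁) ≈ 43.93 → 44 more payments.

47 months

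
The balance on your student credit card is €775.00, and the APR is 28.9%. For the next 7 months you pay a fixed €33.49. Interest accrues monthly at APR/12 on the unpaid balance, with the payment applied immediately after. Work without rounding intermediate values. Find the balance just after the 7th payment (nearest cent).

€663.42

Monthly rate r = 28.9%/12 = 2.40833% = 0.0240833.
Each month: B ← B·(1+r) − €33.49.
Month 1: interest €18.66; balance after payment €760.17.
Month 2: interest €18.31; balance after payment €744.99.
Month 3: interest €17.94; balance after payment €729.44.
Month 4: interest €17.57; balance after payment €713.52.
Month 5: interest €17.18; balance after payment €697.22.
Month 6: interest €16.79; balance after payment €680.52.
Month 7: interest €16.39; balance after payment €663.42.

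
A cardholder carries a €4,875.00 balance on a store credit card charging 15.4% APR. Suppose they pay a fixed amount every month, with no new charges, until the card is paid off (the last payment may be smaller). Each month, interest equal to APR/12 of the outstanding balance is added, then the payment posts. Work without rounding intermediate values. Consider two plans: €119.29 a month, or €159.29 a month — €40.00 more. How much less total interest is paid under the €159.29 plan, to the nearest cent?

Monthly rate r = 15.4%/12 = 1.28333% = 0.0128333.
At €119.29/mo: n = ⌈−ln(1 − rB₀/P)/ln(1+r)⌉ = 59 payments (last €34.78); total interest = total paid − €4,875.00 = €2,078.60.
At €159.29/mo: 40 payments (last €19.01); total interest €1,356.32.
Interest saved = €2,078.60 − €1,356.32 = €722.28.

€722.28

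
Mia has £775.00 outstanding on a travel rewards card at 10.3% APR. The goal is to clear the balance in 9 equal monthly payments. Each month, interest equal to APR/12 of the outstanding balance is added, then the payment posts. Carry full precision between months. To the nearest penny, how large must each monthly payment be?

£89.85

Monthly rate r = 10.3%/12 = 0.858333% = 0.00858333.
Level-payment amortization: P = B₀·r / (1 − (1+r)^(−n)) = 775.00·0.00858333 / (1 − 1.00858^(−9)).
Denominator 1 − (1+r)^(−9) = 0.0740363998.
P = 6.65208 / 0.0740363998 ≈ 89.85.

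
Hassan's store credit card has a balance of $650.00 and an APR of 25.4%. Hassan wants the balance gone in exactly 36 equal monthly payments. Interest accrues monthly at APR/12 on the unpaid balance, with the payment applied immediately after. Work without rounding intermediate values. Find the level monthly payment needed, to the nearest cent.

$25.98

Monthly rate r = 25.4%/12 = 2.11667% = 0.0211667.
Level-payment amortization: P = B₀·r / (1 − (1+r)^(−n)) = 650.00·0.0211667 / (1 − 1.02117^(−36)).
Denominator 1 − (1+r)^(−36) = 0.529541497.
P = 13.7583 / 0.529541497 ≈ 25.98.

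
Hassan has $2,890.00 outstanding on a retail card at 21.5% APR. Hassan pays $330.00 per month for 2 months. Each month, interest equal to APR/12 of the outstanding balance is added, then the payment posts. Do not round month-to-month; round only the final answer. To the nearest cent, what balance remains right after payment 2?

$2,328.57

Monthly rate r = 21.5%/12 = 1.79167% = 0.0179167.
Each month: B ← B·(1+r) − $330.00.
Month 1: interest $51.78; balance after payment $2,611.78.
Month 2: interest $46.79; balance after payment $2,328.57.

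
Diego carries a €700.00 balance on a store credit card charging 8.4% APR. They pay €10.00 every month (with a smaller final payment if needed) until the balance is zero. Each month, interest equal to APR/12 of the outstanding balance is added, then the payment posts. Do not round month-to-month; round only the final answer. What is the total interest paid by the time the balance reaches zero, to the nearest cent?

Monthly rate r = 8.4%/12 = 0.7% = 0.007.
Payoff takes n = ⌈−ln(1 − rB₀/P)/ln(1+r)⌉ = ⌈96.528⌉ = 97 payments; the last is €5.29.
Total paid = 96·€10.00 + €5.29 = €965.29.
Total interest = total paid − principal = €965.29 − €700.00 = €265.29.

€265.29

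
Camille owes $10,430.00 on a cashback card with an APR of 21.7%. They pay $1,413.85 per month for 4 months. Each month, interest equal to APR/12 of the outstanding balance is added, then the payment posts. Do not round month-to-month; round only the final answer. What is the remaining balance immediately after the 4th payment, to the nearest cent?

Monthly rate r = 21.7%/12 = 1.80833% = 0.0180833.
Each month: B ← B·(1+r) − $1,413.85.
Month 1: interest $188.61; balance after payment $9,204.76.
Month 2: interest $166.45; balance after payment $7,957.36.
Month 3: interest $143.90; balance after payment $6,687.41.
Month 4: interest $120.93; balance after payment $5,394.49.

$5,394.49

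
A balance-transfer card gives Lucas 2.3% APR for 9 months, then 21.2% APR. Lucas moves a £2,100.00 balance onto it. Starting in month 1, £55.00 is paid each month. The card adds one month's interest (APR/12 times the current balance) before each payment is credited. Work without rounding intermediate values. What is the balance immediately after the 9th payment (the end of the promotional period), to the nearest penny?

Promo months 1–9 at r₀ = 2.3%/12 = 0.00191667; months 10+ at r₁ = 21.2%/12 = 0.0176667.
After month 9: iterate B ← B·(1+r₀) − £55.00 for 9 months → £1,637.69.

£1,637.69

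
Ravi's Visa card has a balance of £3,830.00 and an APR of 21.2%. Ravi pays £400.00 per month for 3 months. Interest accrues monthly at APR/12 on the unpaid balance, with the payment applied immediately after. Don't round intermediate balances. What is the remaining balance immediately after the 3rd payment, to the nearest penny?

£2,815.27

Monthly rate r = 21.2%/12 = 1.76667% = 0.0176667.
Each month: B ← B·(1+r) − £400.00.
Month 1: interest £67.66; balance after payment £3,497.66.
Month 2: interest £61.79; balance after payment £3,159.46.
Month 3: interest £55.82; balance after payment £2,815.27.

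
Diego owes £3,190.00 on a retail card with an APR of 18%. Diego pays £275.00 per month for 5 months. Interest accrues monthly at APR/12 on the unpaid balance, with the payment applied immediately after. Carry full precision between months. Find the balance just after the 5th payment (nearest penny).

Monthly rate r = 18%/12 = 1.5% = 0.015.
Each month: B ← B·(1+r) − £275.00.
Month 1: interest £47.85; balance after payment £2,962.85.
Month 2: interest £44.44; balance after payment £2,732.29.
Month 3: interest £40.98; balance after payment £2,498.28.
Month 4: interest £37.47; balance after payment £2,260.75.
Month 5: interest £33.91; balance after payment £2,019.66.

£2,019.66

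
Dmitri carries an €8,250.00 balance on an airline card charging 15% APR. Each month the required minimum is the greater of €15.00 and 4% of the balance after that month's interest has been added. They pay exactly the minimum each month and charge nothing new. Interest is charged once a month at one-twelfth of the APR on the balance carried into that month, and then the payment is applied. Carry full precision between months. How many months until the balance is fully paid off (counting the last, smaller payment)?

139 months

Monthly rate r = 15%/12 = 1.25% = 0.0125.
While 4% of the post-interest balance exceeds €15.00, each month B ← (B·(1+r))·(1 − 0.04), i.e. B shrinks by the factor (1+r)·0.96 = 0.972.
This holds for months 1–110. Entering month 111 the balance is €362.86; 4% of the post-interest balance is now below €15.00, so the flat €15.00 minimum applies from here.
From month 111 a fixed €15.00 at rate r clears €362.86 in 29 more payments. Total: 110 + 29 = 139 months.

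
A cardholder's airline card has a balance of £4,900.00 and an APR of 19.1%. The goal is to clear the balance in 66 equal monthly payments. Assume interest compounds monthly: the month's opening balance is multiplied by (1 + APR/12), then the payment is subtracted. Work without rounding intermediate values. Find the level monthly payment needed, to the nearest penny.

Monthly rate r = 19.1%/12 = 1.59167% = 0.0159167.
Level-payment amortization: P = B₀·r / (1 − (1+r)^(−n)) = 4900.00·0.0159167 / (1 − 1.01592^(−66)).
Denominator 1 − (1+r)^(−66) = 0.64733174.
P = 77.9917 / 0.64733174 ≈ 120.48.

£120.48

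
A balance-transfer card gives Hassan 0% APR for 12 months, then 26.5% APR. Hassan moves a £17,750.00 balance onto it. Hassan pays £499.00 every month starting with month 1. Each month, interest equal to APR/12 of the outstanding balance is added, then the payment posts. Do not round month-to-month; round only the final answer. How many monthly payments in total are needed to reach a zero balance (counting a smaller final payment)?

Promo months 1–12 at r₀ = 0%/12 = 0; months 13+ at r₁ = 26.5%/12 = 0.0220833.
After month 12 (no interest yet): B = £17,750.00 − 12·£499.00 = £11,762.00.
Then at r₁ with £499.00/mo: n₂ = −ln(1 − r₁·B/P)/ln(1+r₁) ≈ 33.65 → 34 more payments.

46 months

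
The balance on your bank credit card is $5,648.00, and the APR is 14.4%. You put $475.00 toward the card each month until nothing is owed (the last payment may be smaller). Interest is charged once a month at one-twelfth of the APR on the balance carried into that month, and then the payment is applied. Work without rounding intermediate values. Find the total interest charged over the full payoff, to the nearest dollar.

Monthly rate r = 14.4%/12 = 1.2% = 0.012.
Payoff takes n = ⌈−ln(1 − rB₀/P)/ln(1+r)⌉ = ⌈12.906⌉ = 13 payments; the last is $430.64.
Total paid = 12·$475.00 + $430.64 = $6,130.64.
Total interest = total paid − principal = $6,130.64 − $5,648.00 = $482.64.

$483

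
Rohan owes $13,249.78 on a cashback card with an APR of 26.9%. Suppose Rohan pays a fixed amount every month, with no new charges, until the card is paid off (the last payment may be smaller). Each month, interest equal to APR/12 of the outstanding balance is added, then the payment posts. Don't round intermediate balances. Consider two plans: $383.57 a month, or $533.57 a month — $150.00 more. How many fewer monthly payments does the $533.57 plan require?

Monthly rate r = 26.9%/12 = 2.24167% = 0.0224167.
At $383.57/mo: n = ⌈−ln(1 − rB₀/P)/ln(1+r)⌉ = 68 payments (last $59.77); total interest = total paid − $13,249.78 = $12,509.18.
At $533.57/mo: 37 payments (last $370.12); total interest $6,328.86.
Payments saved = 68 − 37 = 31.

31 fewer payments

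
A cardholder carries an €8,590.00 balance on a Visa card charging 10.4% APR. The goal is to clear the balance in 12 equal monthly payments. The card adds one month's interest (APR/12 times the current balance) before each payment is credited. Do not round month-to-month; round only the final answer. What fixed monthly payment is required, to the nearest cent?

€756.80

Monthly rate r = 10.4%/12 = 0.866667% = 0.00866667.
Level-payment amortization: P = B₀·r / (1 − (1+r)^(−n)) = 8590.00·0.00866667 / (1 − 1.00867^(−12)).
Denominator 1 − (1+r)^(−12) = 0.0983707914.
P = 74.4467 / 0.0983707914 ≈ 756.80.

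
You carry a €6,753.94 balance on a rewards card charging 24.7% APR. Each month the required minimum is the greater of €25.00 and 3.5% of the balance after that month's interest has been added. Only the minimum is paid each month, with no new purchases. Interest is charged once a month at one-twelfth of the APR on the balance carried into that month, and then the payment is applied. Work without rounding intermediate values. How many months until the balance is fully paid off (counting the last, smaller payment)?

Monthly rate r = 24.7%/12 = 2.05833% = 0.0205833.
While 3.5% of the post-interest balance exceeds €25.00, each month B ← (B·(1+r))·(1 − 0.035), i.e. B shrinks by the factor (1+r)·0.965 = 0.98486.
This holds for months 1–149. Entering month 150 the balance is €695.90; 3.5% of the post-interest balance is now below €25.00, so the flat €25.00 minimum applies from here.
From month 150 a fixed €25.00 at rate r clears €695.90 in 42 more payments. Total: 149 + 42 = 191 months.

191 months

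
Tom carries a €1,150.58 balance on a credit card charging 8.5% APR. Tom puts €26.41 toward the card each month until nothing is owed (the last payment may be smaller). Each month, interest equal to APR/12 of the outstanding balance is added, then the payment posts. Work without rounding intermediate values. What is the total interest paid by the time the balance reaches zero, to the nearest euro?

€230

Monthly rate r = 8.5%/12 = 0.708333% = 0.00708333.
Payoff takes n = ⌈−ln(1 − rB₀/P)/ln(1+r)⌉ = ⌈52.282⌉ = 53 payments; the last is €7.47.
Total paid = 52·€26.41 + €7.47 = €1,380.79.
Total interest = total paid − principal = €1,380.79 − €1,150.58 = €230.21.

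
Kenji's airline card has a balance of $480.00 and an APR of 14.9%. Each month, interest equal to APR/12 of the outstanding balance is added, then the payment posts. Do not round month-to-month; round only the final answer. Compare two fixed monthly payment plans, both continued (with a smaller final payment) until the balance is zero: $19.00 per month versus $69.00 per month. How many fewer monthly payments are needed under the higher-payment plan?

23 fewer payments

Monthly rate r = 14.9%/12 = 1.24167% = 0.0124167.
At $19.00/mo: n = ⌈−ln(1 − rB₀/P)/ln(1+r)⌉ = 31 payments (last $9.59); total interest = total paid − $480.00 = $99.59.
At $69.00/mo: 8 payments (last $22.21); total interest $25.21.
Payments saved = 31 − 8 = 23.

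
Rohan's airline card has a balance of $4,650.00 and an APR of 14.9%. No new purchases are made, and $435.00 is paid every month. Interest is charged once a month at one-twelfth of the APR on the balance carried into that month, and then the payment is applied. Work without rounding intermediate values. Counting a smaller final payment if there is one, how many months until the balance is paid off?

12 months

Monthly rate r = 14.9%/12 = 1.24167% = 0.0124167.
Recurrence: B ← B·(1+r) − $435.00.
Month 1: interest $57.74; balance after payment $4,272.74.
Month 2: interest $53.05; balance after payment $3,890.79.
Closed form: n = −ln(1 − rB₀/P)/ln(1+r) = −ln(0.86727)/ln(1.01242) ≈ 11.540, so the balance reaches zero during payment 12.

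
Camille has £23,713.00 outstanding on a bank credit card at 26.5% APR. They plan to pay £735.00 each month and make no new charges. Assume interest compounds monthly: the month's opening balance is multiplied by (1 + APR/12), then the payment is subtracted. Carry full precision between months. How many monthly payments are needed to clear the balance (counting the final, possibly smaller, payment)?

58 months

Monthly rate r = 26.5%/12 = 2.20833% = 0.0220833.
Recurrence: B ← B·(1+r) − £735.00.
Month 1: interest £523.66; balance after payment £23,501.66.
Month 2: interest £519.00; balance after payment £23,285.66.
Closed form: n = −ln(1 − rB₀/P)/ln(1+r) = −ln(0.28753)/ln(1.02208) ≈ 57.062, so the balance reaches zero during payment 58.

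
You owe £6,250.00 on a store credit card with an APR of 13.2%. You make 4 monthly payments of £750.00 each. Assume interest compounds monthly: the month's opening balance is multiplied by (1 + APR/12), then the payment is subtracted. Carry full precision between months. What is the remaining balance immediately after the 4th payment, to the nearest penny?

Monthly rate r = 13.2%/12 = 1.1% = 0.011.
Each month: B ← B·(1+r) − £750.00.
Month 1: interest £68.75; balance after payment £5,568.75.
Month 2: interest £61.26; balance after payment £4,880.01.
Month 3: interest £53.68; balance after payment £4,183.69.
Month 4: interest £46.02; balance after payment £3,479.71.

£3,479.71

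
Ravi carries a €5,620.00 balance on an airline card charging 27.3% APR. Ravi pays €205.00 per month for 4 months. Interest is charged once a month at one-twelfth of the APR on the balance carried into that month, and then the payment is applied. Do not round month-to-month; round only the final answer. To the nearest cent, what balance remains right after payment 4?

Monthly rate r = 27.3%/12 = 2.275% = 0.02275.
Each month: B ← B·(1+r) − €205.00.
Month 1: interest €127.85; balance after payment €5,542.85.
Month 2: interest €126.10; balance after payment €5,463.95.
Month 3: interest €124.30; balance after payment €5,383.26.
Month 4: interest €122.47; balance after payment €5,300.73.

€5,300.73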